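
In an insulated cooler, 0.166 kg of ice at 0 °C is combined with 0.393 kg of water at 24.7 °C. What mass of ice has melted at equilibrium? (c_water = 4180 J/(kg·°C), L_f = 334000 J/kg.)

m_melted ≈ 0.121 kg

Cooling the water to 0 °C releases 0.393·4180·24.7 = 40576 J.
Fully melting the ice requires m_ice L_f = 0.166·334000 = 55444 J.
That's not enough to melt it all — equilibrium is at 0 °C with ice remaining.
m_melt = 40576 / L_f = 0.1215 kg.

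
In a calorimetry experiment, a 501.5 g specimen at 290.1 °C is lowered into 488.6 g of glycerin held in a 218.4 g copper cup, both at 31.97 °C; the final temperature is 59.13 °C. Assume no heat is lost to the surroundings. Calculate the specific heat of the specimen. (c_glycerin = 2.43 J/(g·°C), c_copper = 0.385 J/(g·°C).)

c ≈ 0.298 J/(g·°C)

Net heat exchanged in the isolated system is zero:
501.5×c×(59.13 − 290.1) + 488.6×2.43×(59.13 − 31.97) + 218.4×0.385×(59.13 − 31.97) = 0
-115831 c = -34531
c = -34531/-115831 ≈ 0.2981 J/(g·°C)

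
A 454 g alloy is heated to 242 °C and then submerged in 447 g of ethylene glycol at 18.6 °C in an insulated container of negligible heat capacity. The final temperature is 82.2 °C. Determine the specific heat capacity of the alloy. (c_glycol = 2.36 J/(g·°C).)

c ≈ 0.925 J/(g·°C)

m_s c (T_s − T_f) = m_glycol c_glycol (T_f − T_0):
454×c×(242 − 82.2) = 447×2.36×(82.2 − 18.6)
72549 c = 67093  ⇒  c ≈ 0.9248 J/(g·°C)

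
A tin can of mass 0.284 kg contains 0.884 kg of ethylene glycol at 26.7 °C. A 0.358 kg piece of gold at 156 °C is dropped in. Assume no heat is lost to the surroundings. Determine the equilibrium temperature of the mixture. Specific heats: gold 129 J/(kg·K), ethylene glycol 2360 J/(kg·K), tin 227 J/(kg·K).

T_f ≈ 29.4 °C

T_f is the heat-capacity-weighted average of the initial temperatures:
T_f = (46.18*156 + 2086.2*26.7 + 64.47*26.7) / (46.18 + 2086.2 + 64.47)
    = 64628 / 2196.9 ≈ 29.42 °C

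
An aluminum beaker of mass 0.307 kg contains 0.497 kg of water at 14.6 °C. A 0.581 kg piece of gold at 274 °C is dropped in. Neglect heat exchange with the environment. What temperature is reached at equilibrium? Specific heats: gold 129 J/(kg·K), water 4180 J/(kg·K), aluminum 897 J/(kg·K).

T_f ≈ 22.6 °C

Let T be the final temperature. ΣQ_i = 0:
0.581×129×(T − 274) + 0.497×4180×(T − 14.6) + 0.307×897×(T − 14.6) = 0
2427.8 T = 54887
T ≈ 22.61 °C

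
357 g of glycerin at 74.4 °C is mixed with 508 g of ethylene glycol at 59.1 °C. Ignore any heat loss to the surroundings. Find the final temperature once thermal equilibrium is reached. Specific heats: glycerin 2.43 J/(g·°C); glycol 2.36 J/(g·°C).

T_f ≈ 65.5 °C

With ΣQ=0 the equilibrium temperature is the m·c-weighted mean:
T_f = (867.51·74.4 + 1198.9·59.1) / (867.51 + 1198.9)
    = 135397 / 2066.4 ≈ 65.52 °C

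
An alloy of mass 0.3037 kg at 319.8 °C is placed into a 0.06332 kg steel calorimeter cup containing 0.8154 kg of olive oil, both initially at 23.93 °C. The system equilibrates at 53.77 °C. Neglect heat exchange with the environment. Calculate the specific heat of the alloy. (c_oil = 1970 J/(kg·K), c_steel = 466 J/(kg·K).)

Energy conservation, ΣQ = 0:
0.3037×c×(53.77 − 319.8) + 0.8154×1970×(53.77 − 23.93) + 0.06332×466×(53.77 − 23.93) = 0
-80.79 c = -48814
c = -48814/-80.79 ≈ 604.2 J/(kg·K)

c ≈ 604 J/(kg·K)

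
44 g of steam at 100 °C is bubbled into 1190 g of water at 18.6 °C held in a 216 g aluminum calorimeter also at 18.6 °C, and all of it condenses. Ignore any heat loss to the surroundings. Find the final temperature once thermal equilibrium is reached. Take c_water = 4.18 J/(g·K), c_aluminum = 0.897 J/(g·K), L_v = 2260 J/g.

T_f ≈ 40.0 °C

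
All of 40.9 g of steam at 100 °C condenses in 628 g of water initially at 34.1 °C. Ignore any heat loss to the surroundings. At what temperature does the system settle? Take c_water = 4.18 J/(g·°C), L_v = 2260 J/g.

T_f ≈ 71.2 °C

Net heat exchanged in the isolated system is zero:
condense steam: −40.9×2260 = −92434; condensate cools 100→T: 40.9×4.18×(T − 100) = 170.96(T − 100); original water: 2625(T − 34.1)
2796 T = 92434 + 17096 + 89514 = 199044
T ≈ 71.19 °C, under the boiling point, so the assumption holds.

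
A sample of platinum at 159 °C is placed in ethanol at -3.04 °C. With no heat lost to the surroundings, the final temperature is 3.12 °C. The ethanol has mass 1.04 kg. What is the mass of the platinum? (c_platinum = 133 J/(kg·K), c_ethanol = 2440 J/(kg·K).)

Conservation of energy gives ΣQ = 0:
m·133·(3.12 − 159) + 1.04·2440·(3.12 − (-3.04)) = 0
-20732 m = -15632
m = -15632/-20732 ≈ 0.754 kg

m ≈ 0.754 kg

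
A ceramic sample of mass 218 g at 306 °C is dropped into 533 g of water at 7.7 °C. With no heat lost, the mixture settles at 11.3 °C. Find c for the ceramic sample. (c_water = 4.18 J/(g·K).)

c ≈ 0.125 J/(g·K)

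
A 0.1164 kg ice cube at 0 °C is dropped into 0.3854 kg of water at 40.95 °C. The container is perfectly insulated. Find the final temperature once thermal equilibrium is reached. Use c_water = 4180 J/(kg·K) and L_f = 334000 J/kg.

T_f ≈ 12.9 °C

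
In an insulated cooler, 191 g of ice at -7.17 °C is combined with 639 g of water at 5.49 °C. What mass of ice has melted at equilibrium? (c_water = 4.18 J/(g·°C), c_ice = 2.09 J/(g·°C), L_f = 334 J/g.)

m_melted ≈ 35.3 g

Water can give up m c ΔT = 639×4.18×5.49 = 14664 J before reaching 0 °C.
Of that, 191×2.09×7.17 = 2862.2 J goes to bring the ice to 0 °C, leaving 11802 J.
Fully melting the ice requires m_ice L_f = 191×334 = 63794 J.
11802 J < 63794 J, so only part of the ice melts and the system sits at 0 °C.
Mass melted = 11802/334 ≈ 35.33 g.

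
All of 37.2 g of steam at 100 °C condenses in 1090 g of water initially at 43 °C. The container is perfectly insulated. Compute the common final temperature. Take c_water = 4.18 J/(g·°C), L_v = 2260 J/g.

T_f ≈ 62.7 °C

Let T be the final temperature. ΣQ_i = 0:
latent heat released on condensation: 37.2×2260 = 84072; condensed water 100 °C→T: 155.5(T − 100); water warms: 1090×4.18×(T − 43) = 4556.2(T − 43)
4711.7 T = 84072 + 15550 + 195917 = 295538
T ≈ 62.72 °C, under the boiling point, so the assumption holds.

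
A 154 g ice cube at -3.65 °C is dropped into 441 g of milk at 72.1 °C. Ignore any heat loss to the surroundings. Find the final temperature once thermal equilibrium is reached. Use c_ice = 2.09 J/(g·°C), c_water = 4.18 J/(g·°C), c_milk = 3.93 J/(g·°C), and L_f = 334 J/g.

Energy balance with sensible and latent terms:
ice -3.65→0 °C: 154×2.09×3.65 = 1174.8
  melt ice: 154×334 = 51436
  meltwater 0→T: 154×4.18×T = 643.72 T
  milk: 1733.1(T − 72.1)
2376.8 T = 124959 − 52611 = 72348
T ≈ 30.44 °C. Since T > 0 °C, the all-ice-melts assumption holds.

T_f ≈ 30.4 °C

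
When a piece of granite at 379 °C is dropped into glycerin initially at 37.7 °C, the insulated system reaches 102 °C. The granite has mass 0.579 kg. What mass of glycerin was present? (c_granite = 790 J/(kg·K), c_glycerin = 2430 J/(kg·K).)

Net heat exchanged in the isolated system is zero:
0.579×790×(102 − 379) + m×2430×(102 − 37.7) = 0
156249 m = 126703
m = 126703/156249 ≈ 0.8109 kg

m ≈ 0.811 kg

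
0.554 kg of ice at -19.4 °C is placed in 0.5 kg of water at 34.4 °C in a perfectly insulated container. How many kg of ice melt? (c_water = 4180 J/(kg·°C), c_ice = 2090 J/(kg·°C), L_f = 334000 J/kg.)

Water can give up m c ΔT = 0.5·4180·34.4 = 71896 J before reaching 0 °C.
Warming the ice to 0 °C takes 0.554·2090·19.4 = 22462 J, leaving 49434 J for melting.
Melting all 0.554 kg of ice would need 0.554·334000 = 185036 J.
Since 49434 < 185036 J, not all the ice melts; equilibrium is at 0 °C.
Mass melted = 49434/334000 ≈ 0.148 kg.

m_melted ≈ 0.148 kg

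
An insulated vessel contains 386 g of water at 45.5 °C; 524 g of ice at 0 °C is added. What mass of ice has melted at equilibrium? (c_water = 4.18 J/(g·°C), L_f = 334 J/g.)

Heat available from the water dropping to 0 °C: 386·4.18·45.5 = 73413 J.
Fully melting the ice requires m_ice L_f = 524·334 = 175016 J.
73413 J < 175016 J, so only part of the ice melts and the system sits at 0 °C.
Mass melted = 73413/334 ≈ 219.8 g.

m_melted ≈ 220 g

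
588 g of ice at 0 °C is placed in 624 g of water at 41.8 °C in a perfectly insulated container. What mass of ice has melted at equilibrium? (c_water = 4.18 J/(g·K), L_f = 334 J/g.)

Water can give up m c ΔT = 624·4.18·41.8 = 109028 J before reaching 0 °C.
Fully melting the ice requires m_ice L_f = 588·334 = 196392 J.
Since 109028 < 196392 J, not all the ice melts; equilibrium is at 0 °C.
m_melted·334 = 109028  ⇒  m_melted ≈ 326.4 g.

m_melted ≈ 326 g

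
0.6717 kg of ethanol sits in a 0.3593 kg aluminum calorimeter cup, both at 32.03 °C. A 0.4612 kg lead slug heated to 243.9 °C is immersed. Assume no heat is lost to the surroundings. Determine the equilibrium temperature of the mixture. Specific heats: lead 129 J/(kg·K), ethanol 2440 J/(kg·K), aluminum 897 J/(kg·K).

T_f ≈ 38.3 °C

Heat gained plus heat lost sum to zero:
0.4612·129·(T − 243.9) + 0.6717·2440·(T − 32.03) + 0.3593·897·(T − 32.03) = 0
59.49(T − 243.9) + 1638.9(T − 32.03) + 322.29(T − 32.03) = 0
2020.7 T = 77329
T ≈ 38.27 °C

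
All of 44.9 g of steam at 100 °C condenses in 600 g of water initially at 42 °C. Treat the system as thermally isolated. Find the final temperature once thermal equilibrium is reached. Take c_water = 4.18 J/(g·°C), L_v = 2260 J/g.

T_f ≈ 83.7 °C

Energy conservation, ΣQ = 0:
steam→water at 100 °C releases m L_v = 44.9·2260 = 101474
  condensate cools 100→T: 44.9·4.18·(T − 100) = 187.68(T − 100)
  water warms: 600·4.18·(T − 42) = 2508(T − 42)
2695.7 T = 101474 + 18768 + 105336 = 225578
T ≈ 83.68 °C — below 100 °C, confirming all the steam condensed.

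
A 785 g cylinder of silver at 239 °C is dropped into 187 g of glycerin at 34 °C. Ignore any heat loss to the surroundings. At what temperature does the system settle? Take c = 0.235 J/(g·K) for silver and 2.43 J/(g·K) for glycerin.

T_f ≈ 93.2 °C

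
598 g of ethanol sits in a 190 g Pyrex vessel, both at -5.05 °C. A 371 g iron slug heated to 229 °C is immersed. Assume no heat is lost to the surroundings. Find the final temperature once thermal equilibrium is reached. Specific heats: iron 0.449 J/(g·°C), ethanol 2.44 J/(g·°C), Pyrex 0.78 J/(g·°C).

T_f = Σ m_i c_i T_i / Σ m_i c_i:
T_f = (166.58×229 + 1459.1×(-5.05) + 148.2×(-5.05)) / (166.58 + 1459.1 + 148.2)
    = 30030 / 1773.9 ≈ 16.93 °C

T_f ≈ 16.9 °C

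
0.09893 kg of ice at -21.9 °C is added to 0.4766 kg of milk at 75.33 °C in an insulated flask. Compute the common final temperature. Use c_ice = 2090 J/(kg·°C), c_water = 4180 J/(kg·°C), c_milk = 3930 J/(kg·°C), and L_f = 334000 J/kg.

Sum of m c ΔT and latent-heat terms is zero:
warm ice to 0 °C: 0.09893·2090·(0 − (-21.9)) = 4528.1; fusion: m_ice L_f = 0.09893·334000 = 33043; warm the meltwater: 413.53 T; milk cools: 0.4766·3930·(T − 75.33) = 1873(T − 75.33)
2286.6 T = 141096 − 37571 = 103525
T ≈ 45.28 °C. Since T > 0 °C, the all-ice-melts assumption holds.

T_f ≈ 45.3 °C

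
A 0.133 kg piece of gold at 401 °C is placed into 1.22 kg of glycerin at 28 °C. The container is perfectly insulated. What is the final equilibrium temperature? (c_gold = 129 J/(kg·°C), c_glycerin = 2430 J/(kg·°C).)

T_f ≈ 30.1 °C

Let T be the final temperature. ΣQ_i = 0:
0.133·129·(T − 401) + 1.22·2430·(T − 28) = 0
2981.8 T = 89889
T = 89889/2981.8 ≈ 30.15 °C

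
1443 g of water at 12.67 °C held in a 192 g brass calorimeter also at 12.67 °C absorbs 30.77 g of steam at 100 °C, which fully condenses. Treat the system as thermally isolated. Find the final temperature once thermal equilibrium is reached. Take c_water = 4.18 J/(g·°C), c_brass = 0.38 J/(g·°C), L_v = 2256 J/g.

Sum of m c ΔT and latent-heat terms is zero:
steam→water at 100 °C releases m L_v = 30.77·2256 = 69417
  condensate cools 100→T: 30.77·4.18·(T − 100) = 128.62(T − 100)
  original water: 6031.7(T − 12.67)
  brass cup: 192·0.38·(T − 12.67) = 72.96(T − 12.67)
6233.3 T = 69417 + 12862 + 77347 = 159626
T ≈ 25.61 °C (< 100 °C, so full condensation is consistent).

T_f ≈ 25.6 °C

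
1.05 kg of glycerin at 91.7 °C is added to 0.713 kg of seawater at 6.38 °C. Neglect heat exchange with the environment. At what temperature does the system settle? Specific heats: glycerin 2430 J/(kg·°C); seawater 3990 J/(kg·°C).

T_f ≈ 46.7 °C

Set heat shed by the hot body equal to heat absorbed by the cold body:
1.05·2430·(91.7 − T) = 0.713·3990·(T − 6.38)
2551.5(91.7 − T) = 2844.9(T − 6.38)
5396.4 T = 252123  ⇒  T ≈ 46.72 °C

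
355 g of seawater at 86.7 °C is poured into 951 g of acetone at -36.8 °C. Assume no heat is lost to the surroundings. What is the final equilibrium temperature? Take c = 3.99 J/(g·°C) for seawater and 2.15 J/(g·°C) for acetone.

With ΣQ=0 the equilibrium temperature is the m·c-weighted mean:
T_f = (1416.5×86.7 + 2044.6×(-36.8)) / (1416.5 + 2044.6)
    = 47563 / 3461.1 ≈ 13.74 °C

T_f ≈ 13.7 °C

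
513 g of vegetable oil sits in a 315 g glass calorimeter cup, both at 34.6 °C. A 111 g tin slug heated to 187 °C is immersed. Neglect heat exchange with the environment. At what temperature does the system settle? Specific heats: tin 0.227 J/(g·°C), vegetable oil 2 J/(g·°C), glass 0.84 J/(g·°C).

Setting the total heat transfer to zero:
111·0.227·(T − 187) + 513·2·(T − 34.6) + 315·0.84·(T − 34.6) = 0
1315.8 T = 49367
T = 49367/1315.8 ≈ 37.52 °C

T_f ≈ 37.5 °C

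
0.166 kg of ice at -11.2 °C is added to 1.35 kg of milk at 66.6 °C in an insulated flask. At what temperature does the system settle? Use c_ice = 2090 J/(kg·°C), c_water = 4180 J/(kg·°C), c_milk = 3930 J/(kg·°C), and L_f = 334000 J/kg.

T_f ≈ 49.0 °C

Setting the total heat transfer to zero:
warm ice to 0 °C: 0.166×2090×(0 − (-11.2)) = 3885.7; fusion: m_ice L_f = 0.166×334000 = 55444; meltwater 0→T: 0.166×4180×T = 693.88 T; milk cools: 1.35×3930×(T − 66.6) = 5305.5(T − 66.6)
5999.4 T = 353346 − 59330 = 294017
T ≈ 49.01 °C (positive, so assuming full melt was valid).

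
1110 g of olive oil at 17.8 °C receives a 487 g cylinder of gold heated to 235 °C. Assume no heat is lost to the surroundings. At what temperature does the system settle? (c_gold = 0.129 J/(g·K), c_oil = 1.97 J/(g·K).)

T_f ≈ 23.9 °C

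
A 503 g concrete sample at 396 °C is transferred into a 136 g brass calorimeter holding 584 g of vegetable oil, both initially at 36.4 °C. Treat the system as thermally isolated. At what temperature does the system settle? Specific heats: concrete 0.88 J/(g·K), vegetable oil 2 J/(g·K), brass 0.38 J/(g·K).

Setting the total heat transfer to zero:
503×0.88×(T − 396) + 584×2×(T − 36.4) + 136×0.38×(T − 36.4) = 0
442.64(T − 396) + 1168(T − 36.4) + 51.68(T − 36.4) = 0
(442.64 + 1168 + 51.68) T = 442.64×396 + 1168×36.4 + 51.68×36.4
T ≈ 132.15 °C

T_f ≈ 132.2 °C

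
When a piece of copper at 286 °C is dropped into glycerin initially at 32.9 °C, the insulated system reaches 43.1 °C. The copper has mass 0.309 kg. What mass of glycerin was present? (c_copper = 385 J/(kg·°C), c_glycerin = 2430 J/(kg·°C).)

|Q_copper| = |Q_glycerin|:
0.309×385×(286 − 43.1) = m×2430×(43.1 − 32.9)
24786 m = 28897  ⇒  m ≈ 1.166 kg

m ≈ 1.17 kg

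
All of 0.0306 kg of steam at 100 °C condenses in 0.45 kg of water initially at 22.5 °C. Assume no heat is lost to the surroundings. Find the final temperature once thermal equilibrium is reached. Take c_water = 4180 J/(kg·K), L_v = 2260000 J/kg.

Energy conservation, ΣQ = 0:
condense steam: −0.0306×2260000 = −69156
  condensate cools 100→T: 0.0306×4180×(T − 100) = 127.91(T − 100)
  original water: 1881(T − 22.5)
2008.9 T = 69156 + 12791 + 42322 = 124269
T ≈ 61.86 °C (< 100 °C, so full condensation is consistent).

T_f ≈ 61.9 °C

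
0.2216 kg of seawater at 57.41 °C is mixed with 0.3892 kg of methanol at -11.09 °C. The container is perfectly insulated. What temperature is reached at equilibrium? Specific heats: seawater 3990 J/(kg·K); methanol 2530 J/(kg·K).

T_f ≈ 21.3 °C

Conservation of energy gives ΣQ = 0:
0.2216×3990×(T − 57.41) + 0.3892×2530×(T − (-11.09)) = 0
1868.9 T = 39841
T = 39841/1868.9 ≈ 21.32 °C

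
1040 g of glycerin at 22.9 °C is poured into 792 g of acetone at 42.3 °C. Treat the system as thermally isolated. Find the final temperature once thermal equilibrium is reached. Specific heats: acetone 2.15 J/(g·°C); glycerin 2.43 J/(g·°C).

T_f is the heat-capacity-weighted average of the initial temperatures:
T_f = (1702.8×42.3 + 2527.2×22.9) / (1702.8 + 2527.2)
    = 129901 / 4230 ≈ 30.71 °C

T_f ≈ 30.7 °C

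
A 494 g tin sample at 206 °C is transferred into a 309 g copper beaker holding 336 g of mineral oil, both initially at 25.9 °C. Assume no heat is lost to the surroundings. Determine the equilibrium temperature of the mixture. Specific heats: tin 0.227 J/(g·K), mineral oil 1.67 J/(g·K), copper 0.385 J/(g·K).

Energy conservation, ΣQ = 0:
494×0.227×(T − 206) + 336×1.67×(T − 25.9) + 309×0.385×(T − 25.9) = 0
(112.14 + 561.12 + 118.97) T = 112.14×206 + 561.12×25.9 + 118.97×25.9
T = 40715 / 792.22 = 51.4 °C

T_f ≈ 51.4 °C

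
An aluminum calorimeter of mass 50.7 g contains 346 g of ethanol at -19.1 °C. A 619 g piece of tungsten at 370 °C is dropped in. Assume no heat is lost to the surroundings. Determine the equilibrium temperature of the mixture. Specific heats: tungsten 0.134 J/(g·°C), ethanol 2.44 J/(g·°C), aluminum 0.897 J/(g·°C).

T_f ≈ 14.1 °C

Net heat exchanged in the isolated system is zero:
619×0.134×(T − 370) + 346×2.44×(T − (-19.1)) + 50.7×0.897×(T − (-19.1)) = 0
(82.95 + 844.24 + 45.48) T = 82.95×370 + 844.24×(-19.1) + 45.48×(-19.1)
T = 13696 / 972.66 = 14.1 °C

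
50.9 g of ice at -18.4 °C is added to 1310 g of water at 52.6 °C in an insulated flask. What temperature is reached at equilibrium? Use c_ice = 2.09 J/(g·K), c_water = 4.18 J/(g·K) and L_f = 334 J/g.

T_f ≈ 47.3 °C

Energy conservation, ΣQ = 0:
warm ice to 0 °C: 50.9×2.09×(0 − (-18.4)) = 1957.4; melt ice: 50.9×334 = 17001; warm the meltwater: 212.76 T; water cools: 1310×4.18×(T − 52.6) = 5475.8(T − 52.6)
5688.6 T = 288027 − 18958 = 269069
T ≈ 47.30 °C — above 0 °C, consistent with complete melting.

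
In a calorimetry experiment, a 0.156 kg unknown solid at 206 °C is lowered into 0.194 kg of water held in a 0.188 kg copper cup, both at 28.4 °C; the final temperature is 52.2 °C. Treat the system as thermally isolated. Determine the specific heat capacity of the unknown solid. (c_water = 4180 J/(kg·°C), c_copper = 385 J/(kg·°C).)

c ≈ 876 J/(kg·°C)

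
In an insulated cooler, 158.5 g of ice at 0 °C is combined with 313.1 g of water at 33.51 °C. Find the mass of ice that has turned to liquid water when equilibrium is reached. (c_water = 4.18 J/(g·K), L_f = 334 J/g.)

m_melted ≈ 131 g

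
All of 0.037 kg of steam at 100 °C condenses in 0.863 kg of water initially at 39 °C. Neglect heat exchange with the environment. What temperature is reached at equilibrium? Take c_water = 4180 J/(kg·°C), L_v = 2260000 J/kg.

T_f ≈ 63.7 °C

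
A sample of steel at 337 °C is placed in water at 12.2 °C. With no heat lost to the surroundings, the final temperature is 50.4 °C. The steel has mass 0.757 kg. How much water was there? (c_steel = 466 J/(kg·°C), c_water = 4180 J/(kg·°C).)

Net heat exchanged in the isolated system is zero:
0.757×466×(50.4 − 337) + m×4180×(50.4 − 12.2) = 0
159676 m = 101102
m = 101102/159676 ≈ 0.6332 kg

m ≈ 0.633 kg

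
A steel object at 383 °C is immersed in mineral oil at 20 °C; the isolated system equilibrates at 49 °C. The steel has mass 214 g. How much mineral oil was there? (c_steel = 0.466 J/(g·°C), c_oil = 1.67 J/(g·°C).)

m ≈ 688 g

|Q_steel| = |Q_oil|:
214×0.466×(383 − 49) = m×1.67×(49 − 20)
48.43 m = 33308  ⇒  m ≈ 687.8 g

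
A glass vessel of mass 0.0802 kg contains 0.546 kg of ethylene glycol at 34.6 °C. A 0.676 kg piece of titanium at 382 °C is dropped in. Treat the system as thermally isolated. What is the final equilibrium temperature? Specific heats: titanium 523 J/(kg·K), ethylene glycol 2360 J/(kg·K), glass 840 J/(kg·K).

T_f ≈ 106.4 °C

Energy conservation, ΣQ = 0:
0.676·523·(T − 382) + 0.546·2360·(T − 34.6) + 0.0802·840·(T − 34.6) = 0
353.55(T − 382) + 1288.6(T − 34.6) + 67.37(T − 34.6) = 0
(353.55 + 1288.6 + 67.37) T = 353.55·382 + 1288.6·34.6 + 67.37·34.6
T ≈ 106.45 °C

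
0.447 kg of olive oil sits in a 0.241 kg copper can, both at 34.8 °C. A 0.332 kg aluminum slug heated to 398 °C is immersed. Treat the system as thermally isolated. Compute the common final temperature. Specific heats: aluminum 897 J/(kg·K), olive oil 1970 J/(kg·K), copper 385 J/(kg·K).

Conservation of energy gives ΣQ = 0:
0.332·897·(T − 398) + 0.447·1970·(T − 34.8) + 0.241·385·(T − 34.8) = 0
1271.2 T = 152399
T = 152399 / 1271.2 = 120 °C

T_f ≈ 119.9 °C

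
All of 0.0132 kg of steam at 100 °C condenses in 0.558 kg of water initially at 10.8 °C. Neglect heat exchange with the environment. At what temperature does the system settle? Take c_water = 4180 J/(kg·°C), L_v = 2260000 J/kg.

Taking heat into each body as positive, Σ m c ΔT = 0:
condense steam: −0.0132×2260000 = −29832
  condensed water 100 °C→T: 55.18(T − 100)
  water warms: 0.558×4180×(T − 10.8) = 2332.4(T − 10.8)
2387.6 T = 29832 + 5517.6 + 25190 = 60540
T ≈ 25.36 °C — below 100 °C, confirming all the steam condensed.

T_f ≈ 25.4 °C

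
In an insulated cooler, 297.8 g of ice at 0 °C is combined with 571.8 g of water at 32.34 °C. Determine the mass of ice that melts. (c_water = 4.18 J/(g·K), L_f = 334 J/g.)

Heat available from the water dropping to 0 °C: 571.8×4.18×32.34 = 77297 J.
Melting all 297.8 g of ice would need 297.8×334 = 99465 J.
Since 77297 < 99465 J, not all the ice melts; equilibrium is at 0 °C.
m_melt = 77297 / L_f = 231.4 g.

m_melted ≈ 231 g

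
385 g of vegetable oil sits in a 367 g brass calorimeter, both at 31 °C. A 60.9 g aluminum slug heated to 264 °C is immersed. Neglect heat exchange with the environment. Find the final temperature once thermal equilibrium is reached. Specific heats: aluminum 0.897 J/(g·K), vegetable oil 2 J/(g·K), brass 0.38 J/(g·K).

T_f ≈ 44.2 °C

Setting the total heat transfer to zero:
60.9×0.897×(T − 264) + 385×2×(T − 31) + 367×0.38×(T − 31) = 0
54.63(T − 264) + 770(T − 31) + 139.46(T − 31) = 0
964.09 T = 42615
T ≈ 44.20 °C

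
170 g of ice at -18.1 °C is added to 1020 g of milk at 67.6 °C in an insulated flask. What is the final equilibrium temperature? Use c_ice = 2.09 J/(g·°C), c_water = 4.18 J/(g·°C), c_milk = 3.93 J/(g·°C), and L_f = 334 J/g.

T_f ≈ 44.0 °C

Energy conservation, ΣQ = 0:
ice -18.1→0 °C: 170·2.09·18.1 = 6430.9
  melt ice: 170·334 = 56780
  meltwater 0→T: 170·4.18·T = 710.6 T
  milk cools: 1020·3.93·(T − 67.6) = 4008.6(T − 67.6)
4719.2 T = 270981 − 63211 = 207770
T ≈ 44.03 °C. Since T > 0 °C, the all-ice-melts assumption holds.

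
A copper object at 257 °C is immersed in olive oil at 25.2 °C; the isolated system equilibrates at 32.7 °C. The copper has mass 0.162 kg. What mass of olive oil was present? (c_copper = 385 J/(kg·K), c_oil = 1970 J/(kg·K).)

m ≈ 0.947 kg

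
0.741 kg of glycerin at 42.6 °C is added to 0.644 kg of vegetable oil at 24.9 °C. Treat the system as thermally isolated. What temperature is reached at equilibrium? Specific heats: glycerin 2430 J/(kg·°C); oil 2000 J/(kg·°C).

T_f ≈ 35.2 °C

T_f = Σ m_i c_i T_i / Σ m_i c_i:
T_f = (1800.6·42.6 + 1288·24.9) / (1800.6 + 1288)
    = 108778 / 3088.6 ≈ 35.22 °C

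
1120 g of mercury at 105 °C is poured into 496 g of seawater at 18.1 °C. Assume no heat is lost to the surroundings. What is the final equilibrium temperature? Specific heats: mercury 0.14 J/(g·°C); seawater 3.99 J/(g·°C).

Heat lost by the mercury equals heat gained by the seawater:
1120×0.14×(105 − T) = 496×3.99×(T − 18.1)
156.8(105 − T) = 1979(T − 18.1)
2135.8 T = 52285  ⇒  T ≈ 24.48 °C

T_f ≈ 24.5 °C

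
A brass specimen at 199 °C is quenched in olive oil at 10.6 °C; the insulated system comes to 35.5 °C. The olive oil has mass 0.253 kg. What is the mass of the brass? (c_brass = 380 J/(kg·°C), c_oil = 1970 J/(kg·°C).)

Heat gained plus heat lost sum to zero:
m×380×(35.5 − 199) + 0.253×1970×(35.5 − 10.6) = 0
-62130 m = -12410
m = -12410/-62130 ≈ 0.1997 kg

m ≈ 0.2 kg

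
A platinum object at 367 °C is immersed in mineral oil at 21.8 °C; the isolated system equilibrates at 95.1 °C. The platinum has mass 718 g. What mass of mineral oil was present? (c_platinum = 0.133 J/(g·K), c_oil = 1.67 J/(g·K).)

Setting the total heat transfer to zero:
718×0.133×(95.1 − 367) + m×1.67×(95.1 − 21.8) = 0
122.41 m = 25965
m = 25965/122.41 ≈ 212.1 g

m ≈ 212 g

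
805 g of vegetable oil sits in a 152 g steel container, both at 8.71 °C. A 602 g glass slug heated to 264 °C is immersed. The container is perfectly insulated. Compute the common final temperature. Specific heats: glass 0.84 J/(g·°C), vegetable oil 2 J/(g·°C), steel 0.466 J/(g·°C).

T_f ≈ 67.8 °C

Setting the total heat transfer to zero:
602*0.84*(T − 264) + 805*2*(T − 8.71) + 152*0.466*(T − 8.71) = 0
(505.68 + 1610 + 70.83) T = 505.68*264 + 1610*8.71 + 70.83*8.71
T = 148140 / 2186.5 = 67.8 °C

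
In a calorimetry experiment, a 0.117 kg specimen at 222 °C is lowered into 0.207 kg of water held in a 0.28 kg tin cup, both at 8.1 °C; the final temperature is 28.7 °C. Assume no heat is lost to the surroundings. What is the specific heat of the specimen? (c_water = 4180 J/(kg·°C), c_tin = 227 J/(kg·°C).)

Setting the total heat transfer to zero:
0.117·c·(28.7 − 222) + 0.207·4180·(28.7 − 8.1) + 0.28·227·(28.7 − 8.1) = 0
-22.62 c = -19134
c = -19134/-22.62 ≈ 846 J/(kg·°C)

c ≈ 846 J/(kg·°C)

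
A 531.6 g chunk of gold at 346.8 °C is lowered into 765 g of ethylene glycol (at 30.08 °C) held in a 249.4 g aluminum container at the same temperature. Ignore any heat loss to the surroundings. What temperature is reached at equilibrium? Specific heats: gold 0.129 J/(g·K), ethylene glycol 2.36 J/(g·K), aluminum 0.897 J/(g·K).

Conservation of energy gives ΣQ = 0:
531.6*0.129*(T − 346.8) + 765*2.36*(T − 30.08) + 249.4*0.897*(T − 30.08) = 0
(68.58 + 1805.4 + 223.71) T = 68.58*346.8 + 1805.4*30.08 + 223.71*30.08
T = 84818 / 2097.7 = 40.4 °C

T_f ≈ 40.4 °C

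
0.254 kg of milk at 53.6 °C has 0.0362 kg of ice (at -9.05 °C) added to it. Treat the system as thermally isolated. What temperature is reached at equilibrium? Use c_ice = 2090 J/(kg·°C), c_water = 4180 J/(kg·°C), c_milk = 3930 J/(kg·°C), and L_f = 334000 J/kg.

Sum of m c ΔT and latent-heat terms is zero:
ice -9.05→0 °C: 0.0362·2090·9.05 = 684.7; melt ice: 0.0362·334000 = 12091; meltwater 0→T: 0.0362·4180·T = 151.32 T; milk cools: 0.254·3930·(T − 53.6) = 998.22(T − 53.6)
1149.5 T = 53505 − 12776 = 40729
T ≈ 35.43 °C. Since T > 0 °C, the all-ice-melts assumption holds.

T_f ≈ 35.4 °C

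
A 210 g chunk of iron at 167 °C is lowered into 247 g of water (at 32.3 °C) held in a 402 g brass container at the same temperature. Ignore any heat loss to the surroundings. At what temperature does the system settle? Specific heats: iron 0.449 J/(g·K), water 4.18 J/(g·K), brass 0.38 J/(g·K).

T_f ≈ 42.2 °C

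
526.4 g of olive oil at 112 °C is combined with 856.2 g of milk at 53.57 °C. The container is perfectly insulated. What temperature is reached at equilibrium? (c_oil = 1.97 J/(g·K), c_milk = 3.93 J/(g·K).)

T_f ≈ 67.3 °C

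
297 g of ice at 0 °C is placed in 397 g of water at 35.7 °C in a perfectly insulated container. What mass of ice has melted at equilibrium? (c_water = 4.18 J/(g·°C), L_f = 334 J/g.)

m_melted ≈ 177 g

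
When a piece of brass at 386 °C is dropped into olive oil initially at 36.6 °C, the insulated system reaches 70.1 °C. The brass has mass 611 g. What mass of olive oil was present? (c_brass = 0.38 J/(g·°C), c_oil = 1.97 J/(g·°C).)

Net heat exchanged in the isolated system is zero:
611×0.38×(70.1 − 386) + m×1.97×(70.1 − 36.6) = 0
65.99 m = 73346
m = 73346/65.99 ≈ 1111 g

m ≈ 1110 g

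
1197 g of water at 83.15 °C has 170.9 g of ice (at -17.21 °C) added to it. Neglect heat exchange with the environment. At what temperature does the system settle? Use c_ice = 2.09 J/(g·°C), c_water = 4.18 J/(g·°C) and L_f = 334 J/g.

T_f ≈ 61.7 °C

Let T be the final temperature. ΣQ_i = 0:
warm ice to 0 °C: 170.9·2.09·(0 − (-17.21)) = 6147.1
  melt ice: 170.9·334 = 57081
  meltwater 0→T: 170.9·4.18·T = 714.36 T
  water: 5003.5(T − 83.15)
5717.8 T = 416038 − 63228 = 352810
T ≈ 61.70 °C. Since T > 0 °C, the all-ice-melts assumption holds.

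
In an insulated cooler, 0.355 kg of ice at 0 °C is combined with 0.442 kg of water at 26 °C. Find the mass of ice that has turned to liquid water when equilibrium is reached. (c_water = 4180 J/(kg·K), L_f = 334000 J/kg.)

m_melted ≈ 0.144 kg

Water can give up m c ΔT = 0.442·4180·26 = 48037 J before reaching 0 °C.
To melt every bit of ice: 0.355·334000 = 118570 J.
That's not enough to melt it all — equilibrium is at 0 °C with ice remaining.
Mass melted = 48037/334000 ≈ 0.1438 kg.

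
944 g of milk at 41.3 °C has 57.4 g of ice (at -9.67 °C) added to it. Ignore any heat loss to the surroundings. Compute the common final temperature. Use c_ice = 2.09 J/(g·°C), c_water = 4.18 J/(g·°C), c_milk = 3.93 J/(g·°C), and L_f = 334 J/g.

T_f ≈ 33.6 °C

Energy balance with sensible and latent terms:
warm ice to 0 °C: 57.4×2.09×(0 − (-9.67)) = 1160.1; melt ice: 57.4×334 = 19172; meltwater 0→T: 57.4×4.18×T = 239.93 T; milk cools: 944×3.93×(T − 41.3) = 3709.9(T − 41.3)
3949.9 T = 153220 − 20332 = 132888
T ≈ 33.64 °C. Since T > 0 °C, the all-ice-melts assumption holds.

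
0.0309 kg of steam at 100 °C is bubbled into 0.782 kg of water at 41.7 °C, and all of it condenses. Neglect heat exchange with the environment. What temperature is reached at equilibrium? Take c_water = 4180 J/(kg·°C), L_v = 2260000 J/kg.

T_f ≈ 64.5 °C

Let T be the final temperature. ΣQ_i = 0:
steam→water at 100 °C releases m L_v = 0.0309×2260000 = 69834
  condensed water 100 °C→T: 129.16(T − 100)
  water warms: 0.782×4180×(T − 41.7) = 3268.8(T − 41.7)
3397.9 T = 69834 + 12916 + 136307 = 219057
T ≈ 64.47 °C (< 100 °C, so full condensation is consistent).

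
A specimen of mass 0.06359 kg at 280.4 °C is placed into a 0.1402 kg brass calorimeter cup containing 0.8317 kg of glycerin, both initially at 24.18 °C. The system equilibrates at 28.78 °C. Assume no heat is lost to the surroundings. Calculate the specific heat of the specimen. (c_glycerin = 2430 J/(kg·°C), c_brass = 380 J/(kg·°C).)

Let T be the final temperature. ΣQ_i = 0:
0.06359·c·(28.78 − 280.4) + 0.8317·2430·(28.78 − 24.18) + 0.1402·380·(28.78 − 24.18) = 0
-16 c = -9541.8
c = -9541.8/-16 ≈ 596.3 J/(kg·°C)

c ≈ 596 J/(kg·°C)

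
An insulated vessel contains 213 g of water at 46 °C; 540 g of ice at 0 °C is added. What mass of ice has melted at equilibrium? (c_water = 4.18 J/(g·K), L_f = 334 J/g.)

Water can give up m c ΔT = 213×4.18×46 = 40956 J before reaching 0 °C.
Melting all 540 g of ice would need 540×334 = 180360 J.
That's not enough to melt it all — equilibrium is at 0 °C with ice remaining.
m_melted×334 = 40956  ⇒  m_melted ≈ 122.6 g.

m_melted ≈ 123 g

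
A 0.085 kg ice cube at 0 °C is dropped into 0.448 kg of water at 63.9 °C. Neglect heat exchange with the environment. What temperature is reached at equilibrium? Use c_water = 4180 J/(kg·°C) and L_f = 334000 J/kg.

T_f ≈ 41.0 °C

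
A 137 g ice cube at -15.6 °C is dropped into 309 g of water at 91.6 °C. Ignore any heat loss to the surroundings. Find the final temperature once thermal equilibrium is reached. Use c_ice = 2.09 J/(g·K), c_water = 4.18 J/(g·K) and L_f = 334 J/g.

T_f ≈ 36.5 °C

Conservation of energy gives ΣQ = 0:
warm ice to 0 °C: 137·2.09·(0 − (-15.6)) = 4466.7
  latent heat to melt: 137·334 = 45758
  warm the meltwater: 572.66 T
  water: 1291.6(T − 91.6)
1864.3 T = 118312 − 50225 = 68088
T ≈ 36.52 °C. Since T > 0 °C, the all-ice-melts assumption holds.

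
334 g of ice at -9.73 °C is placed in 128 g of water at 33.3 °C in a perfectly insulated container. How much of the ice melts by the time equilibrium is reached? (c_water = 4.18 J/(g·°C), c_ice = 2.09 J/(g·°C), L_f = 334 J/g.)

Water can give up m c ΔT = 128·4.18·33.3 = 17817 J before reaching 0 °C.
Of that, 334·2.09·9.73 = 6792.1 J goes to bring the ice to 0 °C, leaving 11025 J.
Melting all 334 g of ice would need 334·334 = 111556 J.
Since 11025 < 111556 J, not all the ice melts; equilibrium is at 0 °C.
m_melted·334 = 11025  ⇒  m_melted ≈ 33.01 g.

m_melted ≈ 33 g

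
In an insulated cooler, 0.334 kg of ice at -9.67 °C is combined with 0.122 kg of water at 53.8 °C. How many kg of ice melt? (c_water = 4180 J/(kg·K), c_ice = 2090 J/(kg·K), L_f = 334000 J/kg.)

Cooling the water to 0 °C releases 0.122·4180·53.8 = 27436 J.
Of that, 0.334·2090·9.67 = 6750.2 J goes to bring the ice to 0 °C, leaving 20686 J.
Fully melting the ice requires m_ice L_f = 0.334·334000 = 111556 J.
Since 20686 < 111556 J, not all the ice melts; equilibrium is at 0 °C.
m_melted·334000 = 20686  ⇒  m_melted ≈ 0.06193 kg.

m_melted ≈ 0.0619 kg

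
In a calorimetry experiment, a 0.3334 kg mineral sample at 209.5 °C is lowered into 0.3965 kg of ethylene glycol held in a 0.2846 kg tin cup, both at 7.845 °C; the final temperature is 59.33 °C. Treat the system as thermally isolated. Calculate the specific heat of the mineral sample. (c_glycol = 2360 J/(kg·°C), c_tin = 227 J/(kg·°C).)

c ≈ 1030 J/(kg·°C)

Energy conservation, ΣQ = 0:
0.3334·c·(59.33 − 209.5) + 0.3965·2360·(59.33 − 7.845) + 0.2846·227·(59.33 − 7.845) = 0
-50.07 c = -51503
c = -51503/-50.07 ≈ 1029 J/(kg·°C)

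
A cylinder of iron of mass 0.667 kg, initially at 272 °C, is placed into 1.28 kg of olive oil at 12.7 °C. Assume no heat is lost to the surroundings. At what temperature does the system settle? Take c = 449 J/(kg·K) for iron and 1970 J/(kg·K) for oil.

T_f ≈ 40.2 °C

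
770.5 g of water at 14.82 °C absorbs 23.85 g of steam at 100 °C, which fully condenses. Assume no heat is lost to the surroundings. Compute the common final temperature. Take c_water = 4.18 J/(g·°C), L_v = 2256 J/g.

T_f ≈ 33.6 °C

Energy conservation, ΣQ = 0:
condense steam: −23.85·2256 = −53806; condensed water 100 °C→T: 99.69(T − 100); original water: 3220.7(T − 14.82)
3320.4 T = 53806 + 9969.3 + 47731 = 111506
T ≈ 33.58 °C, under the boiling point, so the assumption holds.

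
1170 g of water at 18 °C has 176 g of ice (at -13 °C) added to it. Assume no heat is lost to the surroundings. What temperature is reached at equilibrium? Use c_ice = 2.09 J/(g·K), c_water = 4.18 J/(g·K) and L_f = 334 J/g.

T_f ≈ 4.3 °C

Taking heat into each body as positive, Σ m c ΔT = 0:
warm ice to 0 °C: 176×2.09×(0 − (-13)) = 4781.9
  melt ice: 176×334 = 58784
  warm the meltwater: 735.68 T
  water cools: 1170×4.18×(T − 18) = 4890.6(T − 18)
5626.3 T = 88031 − 63566 = 24465
T ≈ 4.35 °C (positive, so assuming full melt was valid).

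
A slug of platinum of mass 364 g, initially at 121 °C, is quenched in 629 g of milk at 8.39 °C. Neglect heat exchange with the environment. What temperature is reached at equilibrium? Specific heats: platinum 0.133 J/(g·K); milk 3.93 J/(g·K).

Conservation of energy gives ΣQ = 0:
364×0.133×(T − 121) + 629×3.93×(T − 8.39) = 0
2520.4 T = 26598
T = 26598 / 2520.4 = 10.6 °C

T_f ≈ 10.6 °C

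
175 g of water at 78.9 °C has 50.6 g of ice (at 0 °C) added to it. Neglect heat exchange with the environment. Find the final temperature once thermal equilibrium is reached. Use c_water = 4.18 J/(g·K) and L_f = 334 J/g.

Setting the total heat transfer to zero:
melt ice: 50.6×334 = 16900; meltwater 0→T: 50.6×4.18×T = 211.51 T; water: 731.5(T − 78.9)
943.01 T = 57715 − 16900 = 40815
T ≈ 43.28 °C — above 0 °C, consistent with complete melting.

T_f ≈ 43.3 °C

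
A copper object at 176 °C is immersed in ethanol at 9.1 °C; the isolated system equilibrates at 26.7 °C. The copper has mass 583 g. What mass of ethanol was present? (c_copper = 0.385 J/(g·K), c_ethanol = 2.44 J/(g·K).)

Energy conservation, ΣQ = 0:
583×0.385×(26.7 − 176) + m×2.44×(26.7 − 9.1) = 0
42.94 m = 33511
m = 33511/42.94 ≈ 780.3 g

m ≈ 780 g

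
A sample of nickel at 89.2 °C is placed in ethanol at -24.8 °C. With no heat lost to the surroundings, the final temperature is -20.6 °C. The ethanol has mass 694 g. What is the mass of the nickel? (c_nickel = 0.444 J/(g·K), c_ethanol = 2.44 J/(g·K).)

m ≈ 146 g

Heat lost by the nickel = heat gained by the ethanol:
m·0.444·(89.2 − -20.6) = 694·2.44·(-20.6 − (-24.8))
48.75 m = 7112.1  ⇒  m ≈ 145.9 g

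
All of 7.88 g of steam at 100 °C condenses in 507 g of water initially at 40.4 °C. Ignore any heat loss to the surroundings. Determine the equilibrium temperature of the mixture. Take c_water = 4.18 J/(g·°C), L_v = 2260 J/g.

T_f ≈ 49.6 °C

Energy conservation, ΣQ = 0:
latent heat released on condensation: 7.88×2260 = 17809
  condensed water 100 °C→T: 32.94(T − 100)
  water warms: 507×4.18×(T − 40.4) = 2119.3(T − 40.4)
2152.2 T = 17809 + 3293.8 + 85618 = 106721
T ≈ 49.59 °C — below 100 °C, confirming all the steam condensed.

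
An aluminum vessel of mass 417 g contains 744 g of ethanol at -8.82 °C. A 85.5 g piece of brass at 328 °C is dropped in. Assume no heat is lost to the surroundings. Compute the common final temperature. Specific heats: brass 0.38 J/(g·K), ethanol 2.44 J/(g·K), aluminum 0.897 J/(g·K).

T_f ≈ -3.9 °C

Conservation of energy gives ΣQ = 0:
85.5·0.38·(T − 328) + 744·2.44·(T − (-8.82)) + 417·0.897·(T − (-8.82)) = 0
32.49(T − 328) + 1815.4(T − (-8.82)) + 374.05(T − (-8.82)) = 0
2221.9 T = -8653.9
T ≈ -3.89 °C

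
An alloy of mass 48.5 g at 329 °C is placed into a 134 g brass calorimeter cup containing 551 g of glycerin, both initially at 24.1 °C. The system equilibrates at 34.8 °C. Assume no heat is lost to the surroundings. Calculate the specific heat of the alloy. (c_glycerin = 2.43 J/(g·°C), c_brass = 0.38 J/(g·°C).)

c ≈ 1.04 J/(g·°C)

Setting the total heat transfer to zero:
48.5·c·(34.8 − 329) + 551·2.43·(34.8 − 24.1) + 134·0.38·(34.8 − 24.1) = 0
-14269 c = -14871
c = -14871/-14269 ≈ 1.042 J/(g·°C)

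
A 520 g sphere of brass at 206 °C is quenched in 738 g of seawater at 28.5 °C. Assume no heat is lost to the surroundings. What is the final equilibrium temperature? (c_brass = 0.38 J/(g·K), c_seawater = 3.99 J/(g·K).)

Net heat exchanged in the isolated system is zero:
520·0.38·(T − 206) + 738·3.99·(T − 28.5) = 0
197.6(T − 206) + 2944.6(T − 28.5) = 0
3142.2 T = 124627
T = 124627 / 3142.2 = 39.7 °C

T_f ≈ 39.7 °C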